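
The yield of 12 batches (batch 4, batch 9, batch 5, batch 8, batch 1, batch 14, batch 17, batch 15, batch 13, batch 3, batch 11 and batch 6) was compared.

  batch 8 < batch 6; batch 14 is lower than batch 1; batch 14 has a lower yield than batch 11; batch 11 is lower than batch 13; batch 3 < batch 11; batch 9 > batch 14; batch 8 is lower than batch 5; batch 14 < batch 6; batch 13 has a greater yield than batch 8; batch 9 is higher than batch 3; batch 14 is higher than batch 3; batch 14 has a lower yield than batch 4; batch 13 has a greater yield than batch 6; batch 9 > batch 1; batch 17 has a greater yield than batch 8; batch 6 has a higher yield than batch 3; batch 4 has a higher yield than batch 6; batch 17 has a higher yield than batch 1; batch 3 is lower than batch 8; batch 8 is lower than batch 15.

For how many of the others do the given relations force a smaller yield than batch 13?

5

The elements the relations force below batch 13 are batch 3, batch 14, batch 11, batch 8, batch 6 — no chain reaches any other.
That is 5.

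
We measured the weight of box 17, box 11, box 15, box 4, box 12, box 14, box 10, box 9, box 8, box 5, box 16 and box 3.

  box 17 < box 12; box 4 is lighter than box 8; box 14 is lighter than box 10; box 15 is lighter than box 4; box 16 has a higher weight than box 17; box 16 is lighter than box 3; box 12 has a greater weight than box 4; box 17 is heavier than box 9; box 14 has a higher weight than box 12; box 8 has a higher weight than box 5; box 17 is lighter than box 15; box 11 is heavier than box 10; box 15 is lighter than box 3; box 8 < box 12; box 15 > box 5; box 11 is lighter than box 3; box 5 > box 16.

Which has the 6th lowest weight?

Piecing the relations together gives one ordering: box 9 < box 17 < box 16 < box 5 < box 15 < box 4 < box 8 < box 12 < box 14 < box 10 < box 11 < box 3.
The 6th smallest is box 4.

box 4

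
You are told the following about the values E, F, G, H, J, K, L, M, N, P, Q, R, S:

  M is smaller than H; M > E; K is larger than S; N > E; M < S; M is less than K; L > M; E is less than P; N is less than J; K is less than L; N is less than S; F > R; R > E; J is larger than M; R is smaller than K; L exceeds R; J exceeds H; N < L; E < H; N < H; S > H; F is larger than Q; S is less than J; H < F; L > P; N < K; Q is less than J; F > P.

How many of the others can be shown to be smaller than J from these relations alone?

From J the given relations immediately reach Q, M, N, H, S.
From those, E — 6 in total.
No other element is forced below J by the given relations, so the count is 6.

6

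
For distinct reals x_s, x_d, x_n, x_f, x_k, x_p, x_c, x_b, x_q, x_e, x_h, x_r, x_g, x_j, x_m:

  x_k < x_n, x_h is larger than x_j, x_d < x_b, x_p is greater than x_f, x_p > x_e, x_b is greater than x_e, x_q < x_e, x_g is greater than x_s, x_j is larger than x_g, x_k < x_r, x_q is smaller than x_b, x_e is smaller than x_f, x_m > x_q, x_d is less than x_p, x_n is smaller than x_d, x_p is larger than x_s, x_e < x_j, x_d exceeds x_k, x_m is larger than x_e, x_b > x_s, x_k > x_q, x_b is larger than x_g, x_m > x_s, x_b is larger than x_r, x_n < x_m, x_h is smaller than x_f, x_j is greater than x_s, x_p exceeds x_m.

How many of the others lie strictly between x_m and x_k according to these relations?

1

Chaining upward from x_k reaches: x_n, x_r, x_d, x_b, x_p.
Chaining downward from x_m reaches: x_q, x_n, x_s, x_e.
Strictly between x_k and x_m are those in both lists: x_n — 1 element.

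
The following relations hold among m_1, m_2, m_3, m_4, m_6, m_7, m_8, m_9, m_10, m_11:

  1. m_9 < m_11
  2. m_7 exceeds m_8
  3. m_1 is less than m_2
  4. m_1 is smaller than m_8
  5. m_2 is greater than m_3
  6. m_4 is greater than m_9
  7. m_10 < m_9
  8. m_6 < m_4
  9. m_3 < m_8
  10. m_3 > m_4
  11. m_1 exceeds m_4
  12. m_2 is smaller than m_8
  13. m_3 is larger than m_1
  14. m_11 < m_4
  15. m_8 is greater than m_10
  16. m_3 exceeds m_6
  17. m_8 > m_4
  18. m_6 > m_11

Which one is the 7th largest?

m_6

Piecing the relations together gives one ordering: m_10 < m_9 < m_11 < m_6 < m_4 < m_1 < m_3 < m_2 < m_8 < m_7.
The 7th largest is m_6.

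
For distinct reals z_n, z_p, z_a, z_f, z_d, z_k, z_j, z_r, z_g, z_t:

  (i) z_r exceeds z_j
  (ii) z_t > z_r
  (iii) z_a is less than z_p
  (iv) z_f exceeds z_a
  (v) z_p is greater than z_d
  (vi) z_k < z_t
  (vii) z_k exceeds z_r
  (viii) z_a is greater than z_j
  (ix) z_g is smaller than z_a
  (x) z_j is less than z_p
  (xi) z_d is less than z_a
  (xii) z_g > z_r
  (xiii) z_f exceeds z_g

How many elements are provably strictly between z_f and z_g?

Chaining upward from z_g reaches: z_a, z_p.
Chaining downward from z_f reaches: z_j, z_r, z_d, z_a.
Strictly between z_g and z_f are those in both lists: z_a — 1 element.

1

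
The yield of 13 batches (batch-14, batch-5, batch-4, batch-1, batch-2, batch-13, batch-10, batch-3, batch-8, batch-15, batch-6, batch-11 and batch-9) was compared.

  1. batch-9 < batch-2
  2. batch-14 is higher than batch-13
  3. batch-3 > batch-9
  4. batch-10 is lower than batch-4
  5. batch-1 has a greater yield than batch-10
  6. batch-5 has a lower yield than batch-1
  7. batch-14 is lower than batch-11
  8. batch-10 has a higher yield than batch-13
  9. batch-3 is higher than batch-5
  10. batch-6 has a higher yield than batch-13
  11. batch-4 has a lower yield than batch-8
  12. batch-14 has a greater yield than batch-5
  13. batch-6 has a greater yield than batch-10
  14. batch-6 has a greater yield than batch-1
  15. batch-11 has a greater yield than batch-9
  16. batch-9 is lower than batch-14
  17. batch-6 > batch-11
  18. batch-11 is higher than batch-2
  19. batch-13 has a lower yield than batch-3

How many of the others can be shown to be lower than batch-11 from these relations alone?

5

From batch-11 the given relations immediately reach batch-9, batch-14, batch-2.
From those, batch-13, batch-5 — 5 in total.
No other element is forced below batch-11 by the given relations, so the count is 5.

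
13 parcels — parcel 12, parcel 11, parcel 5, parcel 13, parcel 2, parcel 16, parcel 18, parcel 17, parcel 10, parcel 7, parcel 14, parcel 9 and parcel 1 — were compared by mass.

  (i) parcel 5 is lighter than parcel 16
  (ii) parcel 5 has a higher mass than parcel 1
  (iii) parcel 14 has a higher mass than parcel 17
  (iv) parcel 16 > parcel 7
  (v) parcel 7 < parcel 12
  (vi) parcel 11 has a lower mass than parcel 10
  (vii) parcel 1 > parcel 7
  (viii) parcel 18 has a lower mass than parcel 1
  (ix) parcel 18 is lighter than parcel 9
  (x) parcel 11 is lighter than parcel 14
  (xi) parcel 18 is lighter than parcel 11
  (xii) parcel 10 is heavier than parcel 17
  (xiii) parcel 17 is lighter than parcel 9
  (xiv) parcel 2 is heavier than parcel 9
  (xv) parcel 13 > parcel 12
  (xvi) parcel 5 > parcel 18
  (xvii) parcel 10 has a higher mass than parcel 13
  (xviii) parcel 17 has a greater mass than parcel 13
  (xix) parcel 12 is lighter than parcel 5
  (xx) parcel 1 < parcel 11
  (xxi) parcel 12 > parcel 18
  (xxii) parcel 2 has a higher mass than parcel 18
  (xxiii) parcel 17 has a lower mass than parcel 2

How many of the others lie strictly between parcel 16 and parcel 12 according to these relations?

1

The relations place parcel 12 below parcel 16. An element lies strictly between them when it is forced above parcel 12 and also forced below parcel 16.
Above parcel 12: {parcel 13, parcel 5, parcel 17, parcel 10, parcel 9, parcel 2, parcel 14}. Below parcel 16: {parcel 18, parcel 7, parcel 1, parcel 5}.
Intersection: {parcel 5} — 1.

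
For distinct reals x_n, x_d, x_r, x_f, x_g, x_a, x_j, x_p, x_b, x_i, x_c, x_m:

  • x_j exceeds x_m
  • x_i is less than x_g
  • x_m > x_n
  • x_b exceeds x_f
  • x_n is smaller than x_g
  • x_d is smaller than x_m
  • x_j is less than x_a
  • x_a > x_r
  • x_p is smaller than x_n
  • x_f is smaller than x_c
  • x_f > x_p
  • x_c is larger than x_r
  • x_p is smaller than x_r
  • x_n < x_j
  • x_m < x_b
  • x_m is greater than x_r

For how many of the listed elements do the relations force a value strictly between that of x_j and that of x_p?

The relations place x_p below x_j. An element lies strictly between them when it is forced above x_p and also forced below x_j.
Above x_p: {x_n, x_f, x_r, x_g, x_c, x_m, x_b, x_a}. Below x_j: {x_d, x_n, x_r, x_m}.
Intersection: {x_n, x_r, x_m} — 3.

3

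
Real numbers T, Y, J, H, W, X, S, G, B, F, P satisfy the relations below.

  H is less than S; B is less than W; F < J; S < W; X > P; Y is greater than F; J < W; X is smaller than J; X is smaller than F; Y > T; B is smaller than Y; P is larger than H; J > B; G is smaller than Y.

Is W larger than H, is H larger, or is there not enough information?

W

H < P and P < X give H < X.
Then X < J extends the chain to J.
With J < W: H < P < X < J < W.
So W is larger.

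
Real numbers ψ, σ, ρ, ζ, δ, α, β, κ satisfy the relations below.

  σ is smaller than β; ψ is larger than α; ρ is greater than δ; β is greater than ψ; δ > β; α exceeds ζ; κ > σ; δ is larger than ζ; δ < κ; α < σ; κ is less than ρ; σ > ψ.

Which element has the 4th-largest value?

β

Chaining the given pairs: ζ < α < ψ < σ < β < δ < κ < ρ.
Counting 4 from the largest end gives β.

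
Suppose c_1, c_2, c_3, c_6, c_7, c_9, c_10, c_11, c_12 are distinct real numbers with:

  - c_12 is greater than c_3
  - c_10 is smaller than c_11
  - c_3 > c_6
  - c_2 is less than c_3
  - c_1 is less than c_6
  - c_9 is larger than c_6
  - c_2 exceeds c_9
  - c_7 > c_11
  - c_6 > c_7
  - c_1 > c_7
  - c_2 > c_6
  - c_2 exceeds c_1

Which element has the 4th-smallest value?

c_1

Piecing the relations together gives one ordering: c_10 < c_11 < c_7 < c_1 < c_6 < c_9 < c_2 < c_3 < c_12.
The 4th smallest is c_1.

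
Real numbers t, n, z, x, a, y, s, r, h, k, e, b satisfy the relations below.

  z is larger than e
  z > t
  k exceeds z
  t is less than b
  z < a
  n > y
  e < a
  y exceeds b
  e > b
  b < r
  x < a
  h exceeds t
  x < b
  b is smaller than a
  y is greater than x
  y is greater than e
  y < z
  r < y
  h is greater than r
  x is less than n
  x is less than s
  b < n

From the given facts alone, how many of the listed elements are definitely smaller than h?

From h the given relations immediately reach t, r.
From those, b — 3 in total.
From those, x — 4 in total.
Nothing else is reachable below h; 4 in all.

4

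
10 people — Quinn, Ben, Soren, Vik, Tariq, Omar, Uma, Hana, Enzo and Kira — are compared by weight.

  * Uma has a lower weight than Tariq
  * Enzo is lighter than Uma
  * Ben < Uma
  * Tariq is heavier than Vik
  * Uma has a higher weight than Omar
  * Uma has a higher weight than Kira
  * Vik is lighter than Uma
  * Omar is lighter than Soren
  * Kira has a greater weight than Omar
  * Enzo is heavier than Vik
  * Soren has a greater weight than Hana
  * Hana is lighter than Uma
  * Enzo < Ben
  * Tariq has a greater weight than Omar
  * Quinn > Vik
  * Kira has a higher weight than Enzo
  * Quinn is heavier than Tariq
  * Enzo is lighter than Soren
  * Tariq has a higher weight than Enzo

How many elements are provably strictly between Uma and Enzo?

Chaining upward from Enzo reaches: Kira, Ben, Soren, Tariq, Quinn.
Chaining downward from Uma reaches: Vik, Omar, Kira, Hana, Ben.
Strictly between Enzo and Uma are those in both lists: Kira, Ben — 2 elements.

2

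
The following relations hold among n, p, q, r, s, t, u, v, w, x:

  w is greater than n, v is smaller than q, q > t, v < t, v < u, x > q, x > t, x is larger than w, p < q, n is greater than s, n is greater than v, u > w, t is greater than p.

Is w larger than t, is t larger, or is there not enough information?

Following every chain through w: above w we get x, u; below w we get v, s, n.
t is not reached, and no chain runs the other way from t to w.
So the given relations leave the order of w and t undetermined.

undetermined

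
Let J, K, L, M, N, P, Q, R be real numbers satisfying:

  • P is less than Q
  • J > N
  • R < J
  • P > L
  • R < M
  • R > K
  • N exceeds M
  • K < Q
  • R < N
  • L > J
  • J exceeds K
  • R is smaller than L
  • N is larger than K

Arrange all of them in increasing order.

K < R < M < N < J < L < P < Q

Nothing is placed below K, so it is least; from there K < R; R < M; M < N; N < J; J < L; L < P; P < Q, each given directly.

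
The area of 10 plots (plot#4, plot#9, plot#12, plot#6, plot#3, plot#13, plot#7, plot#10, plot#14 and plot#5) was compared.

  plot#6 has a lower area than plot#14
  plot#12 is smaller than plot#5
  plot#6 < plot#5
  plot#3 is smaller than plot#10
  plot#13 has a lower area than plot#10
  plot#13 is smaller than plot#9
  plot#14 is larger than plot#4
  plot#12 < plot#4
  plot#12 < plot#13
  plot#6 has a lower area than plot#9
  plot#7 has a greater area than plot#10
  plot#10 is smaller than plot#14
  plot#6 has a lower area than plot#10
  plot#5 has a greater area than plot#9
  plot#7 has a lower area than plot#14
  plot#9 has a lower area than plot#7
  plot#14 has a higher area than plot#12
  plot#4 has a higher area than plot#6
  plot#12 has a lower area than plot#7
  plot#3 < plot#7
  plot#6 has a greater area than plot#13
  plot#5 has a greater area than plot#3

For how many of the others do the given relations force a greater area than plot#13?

Directly above plot#13: plot#6, plot#9, plot#10.
One step further: plot#7, plot#4, plot#14, plot#5 (7 so far).
Nothing else is reachable above plot#13; 7 in all.

7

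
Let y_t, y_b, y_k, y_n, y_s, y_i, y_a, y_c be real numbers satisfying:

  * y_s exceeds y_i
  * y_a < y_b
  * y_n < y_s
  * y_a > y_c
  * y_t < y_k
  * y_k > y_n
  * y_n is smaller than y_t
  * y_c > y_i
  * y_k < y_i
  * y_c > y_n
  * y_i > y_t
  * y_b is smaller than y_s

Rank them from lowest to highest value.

Nothing is placed below y_n, so it is least; from there y_n < y_t; y_t < y_k; y_k < y_i; y_i < y_c; y_c < y_a; y_a < y_b; y_b < y_s, each given directly.

y_n < y_t < y_k < y_i < y_c < y_a < y_b < y_s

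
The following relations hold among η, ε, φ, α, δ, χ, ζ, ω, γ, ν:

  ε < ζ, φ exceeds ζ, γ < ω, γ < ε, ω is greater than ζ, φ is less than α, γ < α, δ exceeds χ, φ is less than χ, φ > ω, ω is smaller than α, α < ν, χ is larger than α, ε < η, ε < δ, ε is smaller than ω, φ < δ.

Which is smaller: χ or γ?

γ

γ < ε and ε < ζ give γ < ζ.
Then ζ < ω extends the chain to ω.
With ω < α: γ < ε < ζ < ω < α.
Then α < χ extends the chain to χ.
So γ < χ; γ is the smaller of the two.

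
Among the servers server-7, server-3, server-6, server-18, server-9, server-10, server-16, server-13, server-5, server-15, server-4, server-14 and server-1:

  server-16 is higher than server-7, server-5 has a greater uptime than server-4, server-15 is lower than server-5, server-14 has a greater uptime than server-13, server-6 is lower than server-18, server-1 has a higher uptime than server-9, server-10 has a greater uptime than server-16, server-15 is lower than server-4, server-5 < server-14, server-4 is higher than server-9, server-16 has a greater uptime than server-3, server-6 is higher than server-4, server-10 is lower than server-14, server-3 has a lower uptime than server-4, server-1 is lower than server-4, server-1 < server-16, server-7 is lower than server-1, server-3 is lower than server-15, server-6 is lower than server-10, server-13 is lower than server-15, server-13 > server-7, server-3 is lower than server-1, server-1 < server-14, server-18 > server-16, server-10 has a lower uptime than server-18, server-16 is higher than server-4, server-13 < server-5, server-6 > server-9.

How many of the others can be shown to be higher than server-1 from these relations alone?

Directly above server-1: server-4, server-16, server-14.
One step further: server-6, server-10, server-18, server-5 (7 so far).
No other element is forced above server-1 by the given relations, so the count is 7.

7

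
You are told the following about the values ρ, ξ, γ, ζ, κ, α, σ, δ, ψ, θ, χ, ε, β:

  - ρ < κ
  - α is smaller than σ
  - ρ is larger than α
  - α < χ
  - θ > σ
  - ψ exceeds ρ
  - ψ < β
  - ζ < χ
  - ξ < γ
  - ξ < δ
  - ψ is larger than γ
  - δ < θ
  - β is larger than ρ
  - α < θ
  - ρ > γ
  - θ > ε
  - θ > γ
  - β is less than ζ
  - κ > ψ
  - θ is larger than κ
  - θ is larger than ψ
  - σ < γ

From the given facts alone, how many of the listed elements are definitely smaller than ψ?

The elements the relations force below ψ are α, σ, ξ, γ, ρ — no chain reaches any other.
That is 5.

5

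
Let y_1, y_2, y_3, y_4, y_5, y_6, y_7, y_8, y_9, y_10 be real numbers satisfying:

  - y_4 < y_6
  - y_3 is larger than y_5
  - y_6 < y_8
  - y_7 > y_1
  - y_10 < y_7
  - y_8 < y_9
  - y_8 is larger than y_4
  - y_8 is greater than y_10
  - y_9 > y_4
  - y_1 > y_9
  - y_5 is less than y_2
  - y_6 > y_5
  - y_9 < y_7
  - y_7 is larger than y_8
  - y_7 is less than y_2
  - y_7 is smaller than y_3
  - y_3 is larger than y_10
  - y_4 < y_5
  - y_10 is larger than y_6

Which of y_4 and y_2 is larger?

Link the given pairs in sequence: y_4 < y_5; y_5 < y_6; y_6 < y_10; y_10 < y_8; y_8 < y_9; y_9 < y_7; y_7 < y_2.
Together: y_4 < y_5 < y_6 < y_10 < y_8 < y_9 < y_7 < y_2.
So y_4 < y_2; y_2 is the larger of the two.

y_2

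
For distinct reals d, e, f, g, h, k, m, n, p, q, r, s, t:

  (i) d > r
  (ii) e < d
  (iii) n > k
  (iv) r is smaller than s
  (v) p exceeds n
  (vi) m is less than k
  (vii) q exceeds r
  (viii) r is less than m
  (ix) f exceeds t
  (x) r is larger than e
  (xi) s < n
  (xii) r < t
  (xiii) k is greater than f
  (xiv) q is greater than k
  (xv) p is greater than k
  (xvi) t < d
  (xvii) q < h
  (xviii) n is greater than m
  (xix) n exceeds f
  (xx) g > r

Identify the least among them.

e

r is not least since e < r; t is not least since r < t; m is not least since r < m; f is not least since t < f; d is not least since e < d; k is not least since f < k; g is not least since r < g; q is not least since k < q; h is not least since q < h; s is not least since r < s; n is not least since k < n; p is not least since k < p.
Only e has nothing below it, so e is the least.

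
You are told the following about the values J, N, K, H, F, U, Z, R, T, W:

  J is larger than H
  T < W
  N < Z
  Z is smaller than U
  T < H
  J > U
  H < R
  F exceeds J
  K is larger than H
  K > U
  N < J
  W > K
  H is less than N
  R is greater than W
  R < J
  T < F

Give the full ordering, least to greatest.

Each adjacent pair is fixed by a given relation: T < H; H < N; N < Z; Z < U; U < K; K < W; W < R; R < J; J < F. Chaining them end to end gives the full order.

T < H < N < Z < U < K < W < R < J < F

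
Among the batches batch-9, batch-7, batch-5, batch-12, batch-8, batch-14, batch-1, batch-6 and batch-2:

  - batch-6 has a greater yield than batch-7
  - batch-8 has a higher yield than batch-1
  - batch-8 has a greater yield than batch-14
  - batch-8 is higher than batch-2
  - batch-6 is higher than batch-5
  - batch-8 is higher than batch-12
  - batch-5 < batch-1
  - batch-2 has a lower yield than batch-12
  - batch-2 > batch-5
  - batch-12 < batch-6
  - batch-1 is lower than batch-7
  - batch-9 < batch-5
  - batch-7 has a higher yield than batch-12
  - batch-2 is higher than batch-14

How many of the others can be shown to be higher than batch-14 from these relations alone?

The elements the relations force above batch-14 are batch-2, batch-12, batch-8, batch-7, batch-6 — no chain reaches any other.
That is 5.

5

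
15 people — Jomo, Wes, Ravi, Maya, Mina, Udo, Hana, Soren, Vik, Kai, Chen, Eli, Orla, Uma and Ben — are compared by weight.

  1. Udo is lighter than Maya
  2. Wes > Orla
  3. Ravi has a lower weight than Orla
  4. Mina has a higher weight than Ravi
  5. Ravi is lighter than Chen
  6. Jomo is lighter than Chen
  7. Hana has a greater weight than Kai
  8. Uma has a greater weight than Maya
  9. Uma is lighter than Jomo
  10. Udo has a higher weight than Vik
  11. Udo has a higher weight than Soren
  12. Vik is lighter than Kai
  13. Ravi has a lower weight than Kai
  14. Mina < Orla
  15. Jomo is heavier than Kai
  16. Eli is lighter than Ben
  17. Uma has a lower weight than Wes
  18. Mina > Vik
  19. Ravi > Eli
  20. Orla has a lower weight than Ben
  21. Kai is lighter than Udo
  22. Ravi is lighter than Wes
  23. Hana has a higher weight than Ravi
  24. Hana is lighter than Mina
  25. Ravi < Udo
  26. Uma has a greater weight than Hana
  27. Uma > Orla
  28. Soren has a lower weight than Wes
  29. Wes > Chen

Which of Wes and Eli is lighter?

Eli

The relevant relations are Eli < Ravi; Ravi < Kai; Kai < Udo; Udo < Maya; Maya < Uma; Uma < Jomo; Jomo < Chen; Chen < Wes.
Chaining these gives Eli < Ravi < Kai < Udo < Maya < Uma < Jomo < Chen < Wes.
So Eli < Wes; Eli is the lighter of the two.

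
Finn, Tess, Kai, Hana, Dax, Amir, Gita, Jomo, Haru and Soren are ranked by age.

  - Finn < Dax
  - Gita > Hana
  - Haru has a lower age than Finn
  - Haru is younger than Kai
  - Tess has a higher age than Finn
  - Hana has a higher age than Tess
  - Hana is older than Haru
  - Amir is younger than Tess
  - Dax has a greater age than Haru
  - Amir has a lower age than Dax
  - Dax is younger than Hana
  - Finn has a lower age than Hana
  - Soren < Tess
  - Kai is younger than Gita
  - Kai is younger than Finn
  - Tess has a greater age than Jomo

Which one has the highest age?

Soren is not greatest since Soren < Tess; Haru is not greatest since Haru < Kai; Kai is not greatest since Kai < Finn; Amir is not greatest since Amir < Dax; Finn is not greatest since Finn < Tess; Jomo is not greatest since Jomo < Tess; Tess is not greatest since Tess < Hana; Dax is not greatest since Dax < Hana; Hana is not greatest since Hana < Gita.
Only Gita has nothing above it, so Gita is the highest age.

Gita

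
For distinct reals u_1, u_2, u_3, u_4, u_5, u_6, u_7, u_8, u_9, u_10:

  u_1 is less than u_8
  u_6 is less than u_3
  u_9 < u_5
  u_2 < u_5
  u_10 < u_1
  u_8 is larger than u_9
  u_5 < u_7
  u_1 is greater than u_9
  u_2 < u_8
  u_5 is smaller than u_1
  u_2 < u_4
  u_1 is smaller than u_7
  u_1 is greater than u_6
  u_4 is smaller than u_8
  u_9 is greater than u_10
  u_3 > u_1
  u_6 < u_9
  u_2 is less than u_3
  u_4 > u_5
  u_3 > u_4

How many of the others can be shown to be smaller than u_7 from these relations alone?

6

Directly below u_7: u_5, u_1.
One step further: u_10, u_2, u_6, u_9 (6 so far).
Nothing else is reachable below u_7; 6 in all.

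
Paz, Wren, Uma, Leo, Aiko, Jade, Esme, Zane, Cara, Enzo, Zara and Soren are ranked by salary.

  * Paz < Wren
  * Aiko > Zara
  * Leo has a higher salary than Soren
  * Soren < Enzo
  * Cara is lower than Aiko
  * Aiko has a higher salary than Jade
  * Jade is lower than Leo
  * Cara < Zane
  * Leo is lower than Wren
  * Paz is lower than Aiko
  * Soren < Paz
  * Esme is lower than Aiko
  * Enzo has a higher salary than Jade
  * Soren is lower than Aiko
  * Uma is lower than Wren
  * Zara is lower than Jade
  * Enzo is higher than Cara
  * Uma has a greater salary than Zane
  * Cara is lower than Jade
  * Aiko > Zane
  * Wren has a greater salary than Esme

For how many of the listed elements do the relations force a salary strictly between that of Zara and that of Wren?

2

The relations place Zara below Wren. An element lies strictly between them when it is forced above Zara and also forced below Wren.
Above Zara: {Jade, Leo, Aiko, Enzo}. Below Wren: {Soren, Cara, Zane, Esme, Paz, Jade, Leo, Uma}.
Intersection: {Jade, Leo} — 2.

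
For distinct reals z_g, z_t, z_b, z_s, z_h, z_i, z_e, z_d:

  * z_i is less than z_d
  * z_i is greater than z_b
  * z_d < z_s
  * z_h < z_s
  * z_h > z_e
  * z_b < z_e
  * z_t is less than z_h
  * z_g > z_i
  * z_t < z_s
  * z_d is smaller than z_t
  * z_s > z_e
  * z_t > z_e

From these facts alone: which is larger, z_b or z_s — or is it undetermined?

z_s

Chaining the given relations: z_b < z_i < z_d < z_t < z_h < z_s.
So z_s is larger.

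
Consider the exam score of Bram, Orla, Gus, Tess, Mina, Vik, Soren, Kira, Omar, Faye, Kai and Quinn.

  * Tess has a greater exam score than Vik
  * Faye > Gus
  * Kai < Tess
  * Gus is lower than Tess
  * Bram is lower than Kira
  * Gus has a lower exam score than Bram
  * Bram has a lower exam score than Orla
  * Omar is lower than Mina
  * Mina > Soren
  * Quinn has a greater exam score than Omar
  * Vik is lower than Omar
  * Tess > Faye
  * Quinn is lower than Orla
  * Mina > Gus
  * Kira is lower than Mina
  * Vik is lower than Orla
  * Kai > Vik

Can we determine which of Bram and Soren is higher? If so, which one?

undetermined

Following every chain through Bram: above Bram we get Kira, Orla, Mina; below Bram we get Gus.
Soren is not reached, and no chain runs the other way from Soren to Bram.
So the given relations leave the order of Bram and Soren undetermined.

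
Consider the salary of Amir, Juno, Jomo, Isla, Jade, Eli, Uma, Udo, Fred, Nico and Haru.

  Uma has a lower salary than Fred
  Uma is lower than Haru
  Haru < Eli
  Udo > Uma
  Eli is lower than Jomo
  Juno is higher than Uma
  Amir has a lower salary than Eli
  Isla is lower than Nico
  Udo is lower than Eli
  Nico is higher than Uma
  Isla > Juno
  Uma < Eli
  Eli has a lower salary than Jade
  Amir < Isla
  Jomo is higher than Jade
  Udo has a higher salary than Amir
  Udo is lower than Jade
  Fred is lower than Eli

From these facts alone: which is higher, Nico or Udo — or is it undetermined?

undetermined

Following every chain through Udo: above Udo we get Eli, Jade, Jomo; below Udo we get Uma, Amir.
Nico is not reached, and no chain runs the other way from Nico to Udo.
So the given relations leave the order of Udo and Nico undetermined.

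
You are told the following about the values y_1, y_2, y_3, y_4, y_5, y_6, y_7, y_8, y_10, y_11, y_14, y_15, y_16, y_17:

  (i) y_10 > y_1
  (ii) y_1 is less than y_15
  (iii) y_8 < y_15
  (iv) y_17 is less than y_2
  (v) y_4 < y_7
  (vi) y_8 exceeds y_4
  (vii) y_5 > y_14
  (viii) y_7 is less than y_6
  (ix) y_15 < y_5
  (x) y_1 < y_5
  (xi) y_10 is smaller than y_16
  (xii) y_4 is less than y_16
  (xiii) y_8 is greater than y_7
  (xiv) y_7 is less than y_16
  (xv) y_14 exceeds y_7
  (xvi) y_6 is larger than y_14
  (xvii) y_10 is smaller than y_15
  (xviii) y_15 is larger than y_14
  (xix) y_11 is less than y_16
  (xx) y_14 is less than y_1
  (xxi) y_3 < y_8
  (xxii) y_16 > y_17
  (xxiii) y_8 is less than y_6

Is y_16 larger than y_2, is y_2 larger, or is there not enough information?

undetermined

Following every chain through y_2: below y_2 we get y_17.
y_16 is not reached, and no chain runs the other way from y_16 to y_2.
So the given relations leave the order of y_2 and y_16 undetermined.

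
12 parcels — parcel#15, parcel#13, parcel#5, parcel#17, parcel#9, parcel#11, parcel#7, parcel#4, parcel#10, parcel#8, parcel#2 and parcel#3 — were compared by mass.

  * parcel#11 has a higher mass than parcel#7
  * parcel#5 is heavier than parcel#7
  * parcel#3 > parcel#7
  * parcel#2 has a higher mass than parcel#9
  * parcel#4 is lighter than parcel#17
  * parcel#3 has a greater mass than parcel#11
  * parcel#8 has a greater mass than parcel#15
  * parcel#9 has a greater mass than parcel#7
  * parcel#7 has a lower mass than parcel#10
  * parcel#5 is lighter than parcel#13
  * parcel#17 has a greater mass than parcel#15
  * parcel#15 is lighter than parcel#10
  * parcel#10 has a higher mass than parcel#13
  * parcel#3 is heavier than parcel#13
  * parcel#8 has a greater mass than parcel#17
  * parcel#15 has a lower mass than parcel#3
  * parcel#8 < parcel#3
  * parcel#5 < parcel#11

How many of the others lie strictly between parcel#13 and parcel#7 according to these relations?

1

Chaining upward from parcel#7 reaches: parcel#9, parcel#5, parcel#11, parcel#2, parcel#10, parcel#3.
Chaining downward from parcel#13 reaches: parcel#5.
Strictly between parcel#7 and parcel#13 are those in both lists: parcel#5 — 1 element.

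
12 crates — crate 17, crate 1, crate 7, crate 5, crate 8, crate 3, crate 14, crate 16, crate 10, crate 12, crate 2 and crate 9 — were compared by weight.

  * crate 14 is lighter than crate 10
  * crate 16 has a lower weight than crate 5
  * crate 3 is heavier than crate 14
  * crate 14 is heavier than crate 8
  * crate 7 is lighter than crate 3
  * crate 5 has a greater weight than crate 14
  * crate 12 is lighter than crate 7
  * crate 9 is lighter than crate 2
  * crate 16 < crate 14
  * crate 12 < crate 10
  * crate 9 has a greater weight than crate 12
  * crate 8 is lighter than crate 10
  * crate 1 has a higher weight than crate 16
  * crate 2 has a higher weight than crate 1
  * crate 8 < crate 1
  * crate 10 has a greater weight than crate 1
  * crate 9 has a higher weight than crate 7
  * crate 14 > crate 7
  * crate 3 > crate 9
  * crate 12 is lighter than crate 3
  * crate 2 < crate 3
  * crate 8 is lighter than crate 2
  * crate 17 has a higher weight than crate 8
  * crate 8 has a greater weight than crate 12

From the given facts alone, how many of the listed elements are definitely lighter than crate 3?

8

Directly below crate 3: crate 12, crate 7, crate 9, crate 14, crate 2.
One step further: crate 8, crate 16, crate 1 (8 so far).
No other element is forced below crate 3 by the given relations, so the count is 8.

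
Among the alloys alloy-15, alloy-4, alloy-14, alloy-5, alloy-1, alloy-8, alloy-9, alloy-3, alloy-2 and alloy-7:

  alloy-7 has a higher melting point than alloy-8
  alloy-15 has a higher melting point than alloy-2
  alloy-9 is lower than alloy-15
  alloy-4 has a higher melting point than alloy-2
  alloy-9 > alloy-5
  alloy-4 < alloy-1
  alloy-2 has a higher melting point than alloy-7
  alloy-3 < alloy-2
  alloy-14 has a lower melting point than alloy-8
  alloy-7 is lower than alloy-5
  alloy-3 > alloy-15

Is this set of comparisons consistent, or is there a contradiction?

We have alloy-2 < alloy-15 stated directly, yet also alloy-15 < alloy-3 < alloy-2 by chaining the others — so alloy-15 < alloy-2. Contradiction.

inconsistent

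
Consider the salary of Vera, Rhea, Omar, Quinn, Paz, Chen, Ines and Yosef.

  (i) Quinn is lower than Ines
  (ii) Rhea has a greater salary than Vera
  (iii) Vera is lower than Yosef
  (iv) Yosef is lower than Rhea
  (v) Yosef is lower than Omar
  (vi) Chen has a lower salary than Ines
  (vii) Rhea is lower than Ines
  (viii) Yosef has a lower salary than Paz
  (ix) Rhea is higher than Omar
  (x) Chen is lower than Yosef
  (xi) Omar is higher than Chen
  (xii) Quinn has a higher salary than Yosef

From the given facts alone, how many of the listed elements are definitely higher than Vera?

The elements the relations force above Vera are Yosef, Omar, Rhea, Quinn, Paz, Ines — no chain reaches any other.
That is 6.

6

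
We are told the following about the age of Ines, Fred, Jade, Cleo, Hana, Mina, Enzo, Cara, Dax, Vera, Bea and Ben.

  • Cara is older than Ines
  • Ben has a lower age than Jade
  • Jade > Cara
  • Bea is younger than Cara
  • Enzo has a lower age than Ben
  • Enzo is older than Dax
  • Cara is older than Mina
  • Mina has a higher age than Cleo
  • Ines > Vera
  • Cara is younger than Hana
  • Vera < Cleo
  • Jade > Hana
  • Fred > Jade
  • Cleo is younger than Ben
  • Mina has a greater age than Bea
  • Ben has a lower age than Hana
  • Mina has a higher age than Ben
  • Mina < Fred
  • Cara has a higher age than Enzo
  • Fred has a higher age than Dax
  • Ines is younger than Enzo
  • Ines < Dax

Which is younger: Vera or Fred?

Following the relations from Vera: Vera < Ines < Dax < Enzo < Ben < Mina < Cara < Hana < Jade < Fred.
So Vera < Fred; Vera is the younger of the two.

Vera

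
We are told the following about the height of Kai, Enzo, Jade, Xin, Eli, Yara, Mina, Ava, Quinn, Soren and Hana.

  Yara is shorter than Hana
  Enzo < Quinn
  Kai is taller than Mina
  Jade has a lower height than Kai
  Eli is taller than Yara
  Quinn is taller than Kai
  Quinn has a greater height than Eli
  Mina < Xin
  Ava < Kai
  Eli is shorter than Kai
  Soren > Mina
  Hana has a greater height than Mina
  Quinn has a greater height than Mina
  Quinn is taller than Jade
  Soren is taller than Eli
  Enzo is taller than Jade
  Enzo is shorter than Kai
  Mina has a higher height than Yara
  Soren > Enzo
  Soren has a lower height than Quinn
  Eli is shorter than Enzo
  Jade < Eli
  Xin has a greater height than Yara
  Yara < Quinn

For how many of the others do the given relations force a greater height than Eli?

4

Directly above Eli: Enzo, Kai, Soren, Quinn.
Nothing else is reachable above Eli; 4 in all.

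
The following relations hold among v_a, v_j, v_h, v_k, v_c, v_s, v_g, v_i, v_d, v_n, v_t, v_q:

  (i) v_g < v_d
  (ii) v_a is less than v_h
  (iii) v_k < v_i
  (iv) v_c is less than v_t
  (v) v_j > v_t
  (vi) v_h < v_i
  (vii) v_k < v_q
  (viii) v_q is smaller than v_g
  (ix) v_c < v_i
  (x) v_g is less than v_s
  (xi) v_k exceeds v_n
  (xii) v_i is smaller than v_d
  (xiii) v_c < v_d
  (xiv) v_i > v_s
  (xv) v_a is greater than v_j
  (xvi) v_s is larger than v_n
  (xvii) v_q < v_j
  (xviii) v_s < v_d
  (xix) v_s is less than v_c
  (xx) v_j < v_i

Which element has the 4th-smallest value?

v_g

Piecing the relations together gives one ordering: v_n < v_k < v_q < v_g < v_s < v_c < v_t < v_j < v_a < v_h < v_i < v_d.
The 4th smallest is v_g.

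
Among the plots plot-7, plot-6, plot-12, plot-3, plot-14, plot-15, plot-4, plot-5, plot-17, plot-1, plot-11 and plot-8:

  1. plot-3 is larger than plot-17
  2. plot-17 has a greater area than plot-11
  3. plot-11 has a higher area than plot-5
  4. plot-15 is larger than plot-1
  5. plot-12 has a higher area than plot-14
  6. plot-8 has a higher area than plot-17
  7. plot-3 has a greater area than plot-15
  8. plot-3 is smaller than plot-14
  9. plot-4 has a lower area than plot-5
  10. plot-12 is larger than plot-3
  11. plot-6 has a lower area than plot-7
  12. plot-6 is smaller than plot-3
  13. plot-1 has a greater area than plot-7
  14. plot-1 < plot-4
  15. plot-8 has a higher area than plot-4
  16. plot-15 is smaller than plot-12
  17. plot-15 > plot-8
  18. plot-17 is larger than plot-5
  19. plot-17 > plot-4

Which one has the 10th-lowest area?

plot-3

Piecing the relations together gives one ordering: plot-6 < plot-7 < plot-1 < plot-4 < plot-5 < plot-11 < plot-17 < plot-8 < plot-15 < plot-3 < plot-14 < plot-12.
Counting 10 from the smallest end gives plot-3.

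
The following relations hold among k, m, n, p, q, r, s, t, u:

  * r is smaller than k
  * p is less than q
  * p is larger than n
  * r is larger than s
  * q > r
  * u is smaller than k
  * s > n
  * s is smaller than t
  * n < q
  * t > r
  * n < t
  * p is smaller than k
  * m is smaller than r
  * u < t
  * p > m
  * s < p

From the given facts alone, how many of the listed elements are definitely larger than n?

6

The elements the relations force above n are s, r, p, t, q, k — no chain reaches any other.
That is 6.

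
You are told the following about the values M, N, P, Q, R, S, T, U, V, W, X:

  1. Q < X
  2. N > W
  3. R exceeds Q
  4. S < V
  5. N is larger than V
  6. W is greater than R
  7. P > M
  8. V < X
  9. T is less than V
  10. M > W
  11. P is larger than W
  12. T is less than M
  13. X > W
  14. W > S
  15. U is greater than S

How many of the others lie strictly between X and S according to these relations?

The relations place S below X. An element lies strictly between them when it is forced above S and also forced below X.
Above S: {W, U, V, M, P, N}. Below X: {Q, T, R, W, V}.
Intersection: {W, V} — 2.

2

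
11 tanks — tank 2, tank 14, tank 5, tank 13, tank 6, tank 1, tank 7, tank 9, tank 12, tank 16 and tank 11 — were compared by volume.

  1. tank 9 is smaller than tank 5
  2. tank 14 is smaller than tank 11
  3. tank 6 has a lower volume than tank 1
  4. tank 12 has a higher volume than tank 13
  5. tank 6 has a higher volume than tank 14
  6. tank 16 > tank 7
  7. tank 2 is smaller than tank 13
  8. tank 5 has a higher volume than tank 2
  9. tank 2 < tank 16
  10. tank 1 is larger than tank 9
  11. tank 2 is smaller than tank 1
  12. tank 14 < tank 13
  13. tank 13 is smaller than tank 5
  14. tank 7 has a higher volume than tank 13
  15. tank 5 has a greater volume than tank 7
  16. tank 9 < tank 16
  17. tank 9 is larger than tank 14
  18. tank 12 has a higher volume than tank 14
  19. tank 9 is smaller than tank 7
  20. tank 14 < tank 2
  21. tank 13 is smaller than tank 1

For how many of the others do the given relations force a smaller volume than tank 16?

Directly below tank 16: tank 9, tank 2, tank 7.
One step further: tank 14, tank 13 (5 so far).
Nothing else is reachable below tank 16; 5 in all.

5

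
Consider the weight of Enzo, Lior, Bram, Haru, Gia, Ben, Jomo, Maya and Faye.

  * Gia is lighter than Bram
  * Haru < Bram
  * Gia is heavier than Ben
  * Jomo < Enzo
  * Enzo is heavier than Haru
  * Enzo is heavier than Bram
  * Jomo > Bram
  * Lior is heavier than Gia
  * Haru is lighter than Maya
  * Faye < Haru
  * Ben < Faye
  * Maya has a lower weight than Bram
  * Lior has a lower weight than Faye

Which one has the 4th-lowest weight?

Chaining the given pairs: Ben < Gia < Lior < Faye < Haru < Maya < Bram < Jomo < Enzo.
Counting 4 from the smallest end gives Faye.

Faye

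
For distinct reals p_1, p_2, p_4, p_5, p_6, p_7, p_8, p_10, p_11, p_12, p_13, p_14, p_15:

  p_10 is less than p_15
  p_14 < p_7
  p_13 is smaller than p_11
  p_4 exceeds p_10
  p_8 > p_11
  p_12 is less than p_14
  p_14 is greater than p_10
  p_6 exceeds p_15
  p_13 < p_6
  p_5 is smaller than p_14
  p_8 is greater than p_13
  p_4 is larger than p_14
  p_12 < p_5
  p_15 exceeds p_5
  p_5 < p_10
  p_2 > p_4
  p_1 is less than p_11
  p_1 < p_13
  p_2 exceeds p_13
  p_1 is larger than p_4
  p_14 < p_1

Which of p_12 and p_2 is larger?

p_12 < p_5 and p_5 < p_14 give p_12 < p_14.
Then p_14 < p_4 extends the chain to p_4.
Then p_4 < p_1 extends the chain to p_1.
With p_1 < p_13: p_12 < p_5 < p_14 < p_4 < p_1 < p_13.
Then p_13 < p_2 extends the chain to p_2.
So p_12 < p_2; p_2 is the larger of the two.

p_2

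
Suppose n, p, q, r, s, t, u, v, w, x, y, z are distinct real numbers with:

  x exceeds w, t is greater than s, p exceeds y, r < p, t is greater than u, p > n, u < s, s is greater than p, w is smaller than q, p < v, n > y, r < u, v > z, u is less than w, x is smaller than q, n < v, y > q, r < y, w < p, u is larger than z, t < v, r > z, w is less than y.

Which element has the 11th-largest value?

Chaining the given pairs: z < r < u < w < x < q < y < n < p < s < t < v.
The 11th largest is r.

r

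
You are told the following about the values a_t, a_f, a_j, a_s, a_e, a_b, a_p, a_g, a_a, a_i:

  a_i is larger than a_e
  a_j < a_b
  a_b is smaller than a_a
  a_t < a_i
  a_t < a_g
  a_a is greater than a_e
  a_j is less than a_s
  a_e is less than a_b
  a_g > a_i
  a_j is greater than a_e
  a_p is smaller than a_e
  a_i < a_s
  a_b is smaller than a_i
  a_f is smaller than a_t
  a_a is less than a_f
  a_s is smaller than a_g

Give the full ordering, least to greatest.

Each adjacent pair is fixed by a given relation: a_p < a_e; a_e < a_j; a_j < a_b; a_b < a_a; a_a < a_f; a_f < a_t; a_t < a_i; a_i < a_s; a_s < a_g. Chaining them end to end gives the full order.

a_p < a_e < a_j < a_b < a_a < a_f < a_t < a_i < a_s < a_g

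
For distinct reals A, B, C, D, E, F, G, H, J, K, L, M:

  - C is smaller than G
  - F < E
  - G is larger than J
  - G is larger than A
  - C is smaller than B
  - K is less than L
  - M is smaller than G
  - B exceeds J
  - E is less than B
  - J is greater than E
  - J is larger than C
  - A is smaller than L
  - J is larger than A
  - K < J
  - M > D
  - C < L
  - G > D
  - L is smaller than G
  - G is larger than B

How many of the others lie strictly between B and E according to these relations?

The relations place E below B. An element lies strictly between them when it is forced above E and also forced below B.
Above E: {J, G}. Below B: {F, K, A, C, J}.
Intersection: {J} — 1.

1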